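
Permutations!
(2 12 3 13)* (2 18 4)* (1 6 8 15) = [0, 6, 12, 13, 2, 5, 8, 7, 15, 9, 10, 11, 3, 18, 14, 1, 16, 17, 4] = (1 6 8 15)(2 12 3 13 18 4)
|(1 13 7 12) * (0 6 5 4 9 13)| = 9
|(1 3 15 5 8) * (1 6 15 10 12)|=|(1 3 10 12)(5 8 6 15)|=4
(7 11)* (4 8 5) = [0, 1, 2, 3, 8, 4, 6, 11, 5, 9, 10, 7] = (4 8 5)(7 11)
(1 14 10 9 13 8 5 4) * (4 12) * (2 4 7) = (1 14 10 9 13 8 5 12 7 2 4) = [0, 14, 4, 3, 1, 12, 6, 2, 5, 13, 9, 11, 7, 8, 10]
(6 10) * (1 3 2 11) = (1 3 2 11)(6 10) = [0, 3, 11, 2, 4, 5, 10, 7, 8, 9, 6, 1]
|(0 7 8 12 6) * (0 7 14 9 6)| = 7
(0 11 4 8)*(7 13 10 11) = (0 7 13 10 11 4 8) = [7, 1, 2, 3, 8, 5, 6, 13, 0, 9, 11, 4, 12, 10]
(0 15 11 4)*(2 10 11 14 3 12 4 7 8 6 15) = [2, 1, 10, 12, 0, 5, 15, 8, 6, 9, 11, 7, 4, 13, 3, 14] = (0 2 10 11 7 8 6 15 14 3 12 4)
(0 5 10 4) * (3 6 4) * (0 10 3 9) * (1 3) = (0 5 1 3 6 4 10 9) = [5, 3, 2, 6, 10, 1, 4, 7, 8, 0, 9]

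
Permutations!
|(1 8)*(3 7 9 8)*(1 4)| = 6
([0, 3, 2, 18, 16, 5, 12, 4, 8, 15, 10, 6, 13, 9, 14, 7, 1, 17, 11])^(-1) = [0, 16, 2, 1, 7, 5, 11, 15, 8, 13, 10, 18, 6, 12, 14, 9, 4, 17, 3]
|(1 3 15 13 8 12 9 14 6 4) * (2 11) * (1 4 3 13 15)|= 8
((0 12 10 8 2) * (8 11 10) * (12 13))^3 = (0 8 13 2 12)(10 11)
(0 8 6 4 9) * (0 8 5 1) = (0 5 1)(4 9 8 6) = [5, 0, 2, 3, 9, 1, 4, 7, 6, 8]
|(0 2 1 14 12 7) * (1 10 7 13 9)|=|(0 2 10 7)(1 14 12 13 9)|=20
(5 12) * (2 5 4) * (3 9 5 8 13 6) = (2 8 13 6 3 9 5 12 4) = [0, 1, 8, 9, 2, 12, 3, 7, 13, 5, 10, 11, 4, 6]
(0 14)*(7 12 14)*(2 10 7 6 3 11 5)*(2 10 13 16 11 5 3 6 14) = (0 14)(2 13 16 11 3 5 10 7 12) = [14, 1, 13, 5, 4, 10, 6, 12, 8, 9, 7, 3, 2, 16, 0, 15, 11]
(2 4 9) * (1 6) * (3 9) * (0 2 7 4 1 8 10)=(0 2 1 6 8 10)(3 9 7 4)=[2, 6, 1, 9, 3, 5, 8, 4, 10, 7, 0]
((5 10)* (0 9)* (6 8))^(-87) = (0 9)(5 10)(6 8)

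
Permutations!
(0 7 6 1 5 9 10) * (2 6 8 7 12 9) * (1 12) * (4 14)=(0 1 5 2 6 12 9 10)(4 14)(7 8)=[1, 5, 6, 3, 14, 2, 12, 8, 7, 10, 0, 11, 9, 13, 4]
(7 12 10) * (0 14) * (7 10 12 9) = (0 14)(7 9) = [14, 1, 2, 3, 4, 5, 6, 9, 8, 7, 10, 11, 12, 13, 0]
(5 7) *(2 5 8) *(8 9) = [0, 1, 5, 3, 4, 7, 6, 9, 2, 8] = (2 5 7 9 8)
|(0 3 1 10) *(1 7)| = |(0 3 7 1 10)| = 5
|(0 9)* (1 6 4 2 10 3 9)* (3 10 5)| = 8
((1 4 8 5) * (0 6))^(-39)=((0 6)(1 4 8 5))^(-39)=(0 6)(1 4 8 5)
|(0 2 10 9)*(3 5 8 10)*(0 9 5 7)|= |(0 2 3 7)(5 8 10)|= 12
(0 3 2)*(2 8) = (0 3 8 2) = [3, 1, 0, 8, 4, 5, 6, 7, 2]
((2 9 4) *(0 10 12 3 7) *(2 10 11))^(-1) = (0 7 3 12 10 4 9 2 11)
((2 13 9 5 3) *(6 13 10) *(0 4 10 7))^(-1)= (0 7 2 3 5 9 13 6 10 4)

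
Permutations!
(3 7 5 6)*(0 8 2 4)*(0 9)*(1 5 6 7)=(0 8 2 4 9)(1 5 7 6 3)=[8, 5, 4, 1, 9, 7, 3, 6, 2, 0]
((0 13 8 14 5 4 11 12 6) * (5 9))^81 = ((0 13 8 14 9 5 4 11 12 6))^81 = (0 13 8 14 9 5 4 11 12 6)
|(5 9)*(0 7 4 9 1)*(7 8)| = 7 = |(0 8 7 4 9 5 1)|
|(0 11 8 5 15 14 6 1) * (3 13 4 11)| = |(0 3 13 4 11 8 5 15 14 6 1)| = 11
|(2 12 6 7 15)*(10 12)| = |(2 10 12 6 7 15)| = 6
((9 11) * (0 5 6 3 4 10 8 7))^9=(0 5 6 3 4 10 8 7)(9 11)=((0 5 6 3 4 10 8 7)(9 11))^9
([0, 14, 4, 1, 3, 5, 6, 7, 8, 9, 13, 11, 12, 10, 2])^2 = (1 2 3 14 4)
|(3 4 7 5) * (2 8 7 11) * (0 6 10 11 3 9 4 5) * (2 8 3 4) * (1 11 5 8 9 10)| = |(0 6 1 11 9 2 3 8 7)(5 10)| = 18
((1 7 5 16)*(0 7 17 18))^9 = (0 5 1 18 7 16 17)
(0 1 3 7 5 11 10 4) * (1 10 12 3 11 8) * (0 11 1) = (0 10 4 11 12 3 7 5 8) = [10, 1, 2, 7, 11, 8, 6, 5, 0, 9, 4, 12, 3]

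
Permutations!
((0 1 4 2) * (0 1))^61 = (1 4 2)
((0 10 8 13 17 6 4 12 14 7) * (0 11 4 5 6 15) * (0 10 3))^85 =((0 3)(4 12 14 7 11)(5 6)(8 13 17 15 10))^85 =(17)(0 3)(5 6)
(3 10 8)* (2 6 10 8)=(2 6 10)(3 8)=[0, 1, 6, 8, 4, 5, 10, 7, 3, 9, 2]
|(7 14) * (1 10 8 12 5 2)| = 6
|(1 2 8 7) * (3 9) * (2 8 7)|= 4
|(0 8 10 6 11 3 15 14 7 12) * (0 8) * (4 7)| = 10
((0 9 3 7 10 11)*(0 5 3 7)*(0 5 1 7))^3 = ((0 9)(1 7 10 11)(3 5))^3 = (0 9)(1 11 10 7)(3 5)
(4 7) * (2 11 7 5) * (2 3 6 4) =(2 11 7)(3 6 4 5) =[0, 1, 11, 6, 5, 3, 4, 2, 8, 9, 10, 7]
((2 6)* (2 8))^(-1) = (2 8 6)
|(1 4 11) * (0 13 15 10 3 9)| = 6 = |(0 13 15 10 3 9)(1 4 11)|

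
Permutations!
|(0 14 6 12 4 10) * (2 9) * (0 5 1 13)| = |(0 14 6 12 4 10 5 1 13)(2 9)| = 18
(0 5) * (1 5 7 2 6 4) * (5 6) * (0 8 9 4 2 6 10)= (0 7 6 2 5 8 9 4 1 10)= [7, 10, 5, 3, 1, 8, 2, 6, 9, 4, 0]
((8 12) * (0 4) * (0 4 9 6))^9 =(8 12)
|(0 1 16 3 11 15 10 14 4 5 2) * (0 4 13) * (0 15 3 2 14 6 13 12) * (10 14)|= 12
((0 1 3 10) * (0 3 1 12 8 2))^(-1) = (0 2 8 12)(3 10)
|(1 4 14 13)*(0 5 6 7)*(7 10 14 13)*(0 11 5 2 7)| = |(0 2 7 11 5 6 10 14)(1 4 13)| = 24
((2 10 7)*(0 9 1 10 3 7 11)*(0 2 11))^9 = ((0 9 1 10)(2 3 7 11))^9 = (0 9 1 10)(2 3 7 11)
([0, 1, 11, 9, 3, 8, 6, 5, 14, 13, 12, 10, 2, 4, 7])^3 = [0, 1, 12, 4, 13, 7, 6, 14, 5, 3, 11, 2, 10, 9, 8]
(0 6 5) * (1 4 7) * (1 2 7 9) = [6, 4, 7, 3, 9, 0, 5, 2, 8, 1] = (0 6 5)(1 4 9)(2 7)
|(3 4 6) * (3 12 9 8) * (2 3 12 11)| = 15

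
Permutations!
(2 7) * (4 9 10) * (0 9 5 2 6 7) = (0 9 10 4 5 2)(6 7) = [9, 1, 0, 3, 5, 2, 7, 6, 8, 10, 4]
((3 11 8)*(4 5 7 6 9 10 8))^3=((3 11 4 5 7 6 9 10 8))^3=(3 5 9)(4 6 8)(7 10 11)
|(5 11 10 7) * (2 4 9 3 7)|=|(2 4 9 3 7 5 11 10)|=8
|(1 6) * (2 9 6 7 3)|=6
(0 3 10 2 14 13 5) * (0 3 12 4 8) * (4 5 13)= (0 12 5 3 10 2 14 4 8)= [12, 1, 14, 10, 8, 3, 6, 7, 0, 9, 2, 11, 5, 13, 4]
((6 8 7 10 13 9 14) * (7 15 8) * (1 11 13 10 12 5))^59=(1 6 11 7 13 12 9 5 14)(8 15)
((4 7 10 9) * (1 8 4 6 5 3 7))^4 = ((1 8 4)(3 7 10 9 6 5))^4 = (1 8 4)(3 6 10)(5 9 7)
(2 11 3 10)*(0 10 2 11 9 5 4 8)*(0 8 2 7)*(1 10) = (0 1 10 11 3 7)(2 9 5 4) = [1, 10, 9, 7, 2, 4, 6, 0, 8, 5, 11, 3]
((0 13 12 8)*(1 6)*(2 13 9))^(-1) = ((0 9 2 13 12 8)(1 6))^(-1) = (0 8 12 13 2 9)(1 6)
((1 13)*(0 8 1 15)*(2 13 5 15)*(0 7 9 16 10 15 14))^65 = ((0 8 1 5 14)(2 13)(7 9 16 10 15))^65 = (16)(2 13)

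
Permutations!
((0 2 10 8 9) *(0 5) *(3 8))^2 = ((0 2 10 3 8 9 5))^2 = (0 10 8 5 2 3 9)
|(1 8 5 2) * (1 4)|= |(1 8 5 2 4)|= 5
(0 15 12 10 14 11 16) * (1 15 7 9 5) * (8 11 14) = (0 7 9 5 1 15 12 10 8 11 16) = [7, 15, 2, 3, 4, 1, 6, 9, 11, 5, 8, 16, 10, 13, 14, 12, 0]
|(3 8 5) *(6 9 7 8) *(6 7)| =4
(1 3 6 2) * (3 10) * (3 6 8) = (1 10 6 2)(3 8) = [0, 10, 1, 8, 4, 5, 2, 7, 3, 9, 6]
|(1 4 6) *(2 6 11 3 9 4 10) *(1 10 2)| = |(1 2 6 10)(3 9 4 11)| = 4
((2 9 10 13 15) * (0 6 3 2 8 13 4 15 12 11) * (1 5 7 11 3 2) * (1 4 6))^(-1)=((0 1 5 7 11)(2 9 10 6)(3 4 15 8 13 12))^(-1)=(0 11 7 5 1)(2 6 10 9)(3 12 13 8 15 4)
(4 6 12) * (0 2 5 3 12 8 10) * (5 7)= [2, 1, 7, 12, 6, 3, 8, 5, 10, 9, 0, 11, 4]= (0 2 7 5 3 12 4 6 8 10)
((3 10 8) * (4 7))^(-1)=((3 10 8)(4 7))^(-1)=(3 8 10)(4 7)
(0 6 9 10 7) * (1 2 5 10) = (0 6 9 1 2 5 10 7) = [6, 2, 5, 3, 4, 10, 9, 0, 8, 1, 7]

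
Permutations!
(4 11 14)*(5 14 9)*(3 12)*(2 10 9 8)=(2 10 9 5 14 4 11 8)(3 12)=[0, 1, 10, 12, 11, 14, 6, 7, 2, 5, 9, 8, 3, 13, 4]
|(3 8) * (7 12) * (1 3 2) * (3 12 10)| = 7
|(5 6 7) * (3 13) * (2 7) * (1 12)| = |(1 12)(2 7 5 6)(3 13)| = 4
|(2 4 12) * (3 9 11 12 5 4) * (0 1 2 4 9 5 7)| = 10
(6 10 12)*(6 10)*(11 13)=(10 12)(11 13)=[0, 1, 2, 3, 4, 5, 6, 7, 8, 9, 12, 13, 10, 11]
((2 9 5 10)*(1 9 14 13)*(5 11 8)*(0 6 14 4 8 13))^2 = ((0 6 14)(1 9 11 13)(2 4 8 5 10))^2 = (0 14 6)(1 11)(2 8 10 4 5)(9 13)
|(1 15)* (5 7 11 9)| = |(1 15)(5 7 11 9)| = 4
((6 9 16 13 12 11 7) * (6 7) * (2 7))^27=(2 7)(6 13)(9 12)(11 16)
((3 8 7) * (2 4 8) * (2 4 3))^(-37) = ((2 3 4 8 7))^(-37) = (2 8 3 7 4)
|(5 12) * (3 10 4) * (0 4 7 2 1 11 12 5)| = 9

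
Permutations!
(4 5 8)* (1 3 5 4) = (1 3 5 8) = [0, 3, 2, 5, 4, 8, 6, 7, 1]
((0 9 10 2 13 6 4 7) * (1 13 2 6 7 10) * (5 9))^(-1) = (0 7 13 1 9 5)(4 6 10)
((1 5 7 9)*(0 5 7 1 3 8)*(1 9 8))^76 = ((0 5 9 3 1 7 8))^76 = (0 8 7 1 3 9 5)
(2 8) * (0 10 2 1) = (0 10 2 8 1) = [10, 0, 8, 3, 4, 5, 6, 7, 1, 9, 2]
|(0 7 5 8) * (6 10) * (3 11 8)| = 6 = |(0 7 5 3 11 8)(6 10)|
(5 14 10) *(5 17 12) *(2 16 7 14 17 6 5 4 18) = (2 16 7 14 10 6 5 17 12 4 18) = [0, 1, 16, 3, 18, 17, 5, 14, 8, 9, 6, 11, 4, 13, 10, 15, 7, 12, 2]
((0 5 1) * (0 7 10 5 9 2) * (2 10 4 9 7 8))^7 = ((0 7 4 9 10 5 1 8 2))^7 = (0 8 5 9 7 2 1 10 4)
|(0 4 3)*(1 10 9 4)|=6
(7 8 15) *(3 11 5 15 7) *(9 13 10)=(3 11 5 15)(7 8)(9 13 10)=[0, 1, 2, 11, 4, 15, 6, 8, 7, 13, 9, 5, 12, 10, 14, 3]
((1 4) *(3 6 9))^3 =((1 4)(3 6 9))^3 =(9)(1 4)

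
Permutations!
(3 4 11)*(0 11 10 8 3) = (0 11)(3 4 10 8) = [11, 1, 2, 4, 10, 5, 6, 7, 3, 9, 8, 0]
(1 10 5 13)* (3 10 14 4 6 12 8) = (1 14 4 6 12 8 3 10 5 13) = [0, 14, 2, 10, 6, 13, 12, 7, 3, 9, 5, 11, 8, 1, 4]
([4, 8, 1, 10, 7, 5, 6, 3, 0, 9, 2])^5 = [2, 3, 7, 0, 1, 5, 6, 8, 10, 9, 4]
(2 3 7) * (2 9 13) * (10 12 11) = [0, 1, 3, 7, 4, 5, 6, 9, 8, 13, 12, 10, 11, 2] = (2 3 7 9 13)(10 12 11)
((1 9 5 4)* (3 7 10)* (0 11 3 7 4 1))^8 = (11)(1 5 9)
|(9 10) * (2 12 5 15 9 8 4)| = |(2 12 5 15 9 10 8 4)| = 8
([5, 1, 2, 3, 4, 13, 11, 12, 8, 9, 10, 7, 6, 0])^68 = [13, 1, 2, 3, 4, 0, 6, 7, 8, 9, 10, 11, 12, 5]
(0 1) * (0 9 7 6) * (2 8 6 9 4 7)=(0 1 4 7 9 2 8 6)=[1, 4, 8, 3, 7, 5, 0, 9, 6, 2]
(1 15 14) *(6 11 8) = [0, 15, 2, 3, 4, 5, 11, 7, 6, 9, 10, 8, 12, 13, 1, 14] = (1 15 14)(6 11 8)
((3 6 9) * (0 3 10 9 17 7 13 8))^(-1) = ((0 3 6 17 7 13 8)(9 10))^(-1) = (0 8 13 7 17 6 3)(9 10)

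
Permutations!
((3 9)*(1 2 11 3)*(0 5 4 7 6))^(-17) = (0 7 5 6 4)(1 3 2 9 11)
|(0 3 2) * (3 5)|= 4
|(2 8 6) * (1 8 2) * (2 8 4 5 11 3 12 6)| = 14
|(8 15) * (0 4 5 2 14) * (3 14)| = 6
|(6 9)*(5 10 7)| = 6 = |(5 10 7)(6 9)|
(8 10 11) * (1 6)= (1 6)(8 10 11)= [0, 6, 2, 3, 4, 5, 1, 7, 10, 9, 11, 8]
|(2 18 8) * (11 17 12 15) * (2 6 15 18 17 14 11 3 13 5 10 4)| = |(2 17 12 18 8 6 15 3 13 5 10 4)(11 14)| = 12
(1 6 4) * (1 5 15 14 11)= (1 6 4 5 15 14 11)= [0, 6, 2, 3, 5, 15, 4, 7, 8, 9, 10, 1, 12, 13, 11, 14]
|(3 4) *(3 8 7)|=|(3 4 8 7)|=4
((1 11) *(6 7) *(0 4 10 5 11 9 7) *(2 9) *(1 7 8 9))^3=((0 4 10 5 11 7 6)(1 2)(8 9))^3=(0 5 6 10 7 4 11)(1 2)(8 9)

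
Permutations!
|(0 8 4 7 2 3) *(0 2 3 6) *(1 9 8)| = 9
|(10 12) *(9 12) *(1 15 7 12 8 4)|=|(1 15 7 12 10 9 8 4)|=8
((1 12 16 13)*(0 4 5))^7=(0 4 5)(1 13 16 12)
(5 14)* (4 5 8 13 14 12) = (4 5 12)(8 13 14) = [0, 1, 2, 3, 5, 12, 6, 7, 13, 9, 10, 11, 4, 14, 8]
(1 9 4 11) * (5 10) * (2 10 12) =(1 9 4 11)(2 10 5 12) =[0, 9, 10, 3, 11, 12, 6, 7, 8, 4, 5, 1, 2]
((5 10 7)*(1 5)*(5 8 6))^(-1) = (1 7 10 5 6 8) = ((1 8 6 5 10 7))^(-1)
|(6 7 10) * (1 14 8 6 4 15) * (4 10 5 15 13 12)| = |(1 14 8 6 7 5 15)(4 13 12)| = 21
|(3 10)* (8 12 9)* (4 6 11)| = |(3 10)(4 6 11)(8 12 9)| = 6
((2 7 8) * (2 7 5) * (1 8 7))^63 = (1 8)(2 5)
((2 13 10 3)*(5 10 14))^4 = ((2 13 14 5 10 3))^4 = (2 10 14)(3 5 13)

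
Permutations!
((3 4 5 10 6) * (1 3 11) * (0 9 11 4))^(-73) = (0 11 3 9 1)(4 6 10 5)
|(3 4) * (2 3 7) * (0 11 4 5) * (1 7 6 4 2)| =10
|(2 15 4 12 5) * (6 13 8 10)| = |(2 15 4 12 5)(6 13 8 10)| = 20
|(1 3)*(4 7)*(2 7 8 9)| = |(1 3)(2 7 4 8 9)| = 10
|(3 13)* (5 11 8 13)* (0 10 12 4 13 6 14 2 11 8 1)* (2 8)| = 30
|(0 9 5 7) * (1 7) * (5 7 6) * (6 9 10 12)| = 8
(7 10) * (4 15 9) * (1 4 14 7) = (1 4 15 9 14 7 10) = [0, 4, 2, 3, 15, 5, 6, 10, 8, 14, 1, 11, 12, 13, 7, 9]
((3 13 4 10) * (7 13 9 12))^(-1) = ((3 9 12 7 13 4 10))^(-1) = (3 10 4 13 7 12 9)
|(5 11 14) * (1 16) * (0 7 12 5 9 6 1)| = 10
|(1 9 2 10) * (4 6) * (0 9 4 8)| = 8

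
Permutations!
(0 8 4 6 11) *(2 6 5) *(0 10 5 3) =(0 8 4 3)(2 6 11 10 5) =[8, 1, 6, 0, 3, 2, 11, 7, 4, 9, 5, 10]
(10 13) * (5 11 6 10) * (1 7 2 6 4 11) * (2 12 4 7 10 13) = (1 10 2 6 13 5)(4 11 7 12) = [0, 10, 6, 3, 11, 1, 13, 12, 8, 9, 2, 7, 4, 5]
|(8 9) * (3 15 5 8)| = 5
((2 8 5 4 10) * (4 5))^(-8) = (10)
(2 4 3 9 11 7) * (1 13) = (1 13)(2 4 3 9 11 7) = [0, 13, 4, 9, 3, 5, 6, 2, 8, 11, 10, 7, 12, 1]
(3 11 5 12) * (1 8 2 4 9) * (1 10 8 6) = (1 6)(2 4 9 10 8)(3 11 5 12) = [0, 6, 4, 11, 9, 12, 1, 7, 2, 10, 8, 5, 3]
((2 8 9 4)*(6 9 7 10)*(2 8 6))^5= (2 7 4 6 10 8 9)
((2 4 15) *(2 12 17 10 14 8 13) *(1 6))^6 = ((1 6)(2 4 15 12 17 10 14 8 13))^6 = (2 14 12)(4 8 17)(10 15 13)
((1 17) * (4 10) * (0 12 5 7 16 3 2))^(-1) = ((0 12 5 7 16 3 2)(1 17)(4 10))^(-1) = (0 2 3 16 7 5 12)(1 17)(4 10)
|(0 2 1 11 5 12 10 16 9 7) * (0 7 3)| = 10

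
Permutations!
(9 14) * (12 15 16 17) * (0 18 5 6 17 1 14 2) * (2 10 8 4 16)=(0 18 5 6 17 12 15 2)(1 14 9 10 8 4 16)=[18, 14, 0, 3, 16, 6, 17, 7, 4, 10, 8, 11, 15, 13, 9, 2, 1, 12, 5]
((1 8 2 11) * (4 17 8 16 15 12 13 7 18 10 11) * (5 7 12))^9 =(1 16 15 5 7 18 10 11)(2 4 17 8)(12 13)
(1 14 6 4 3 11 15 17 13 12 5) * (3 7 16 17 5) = (1 14 6 4 7 16 17 13 12 3 11 15 5) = [0, 14, 2, 11, 7, 1, 4, 16, 8, 9, 10, 15, 3, 12, 6, 5, 17, 13]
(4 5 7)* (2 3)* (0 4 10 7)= [4, 1, 3, 2, 5, 0, 6, 10, 8, 9, 7]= (0 4 5)(2 3)(7 10)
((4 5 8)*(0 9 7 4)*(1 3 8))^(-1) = ((0 9 7 4 5 1 3 8))^(-1) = (0 8 3 1 5 4 7 9)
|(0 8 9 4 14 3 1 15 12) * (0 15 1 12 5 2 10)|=|(0 8 9 4 14 3 12 15 5 2 10)|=11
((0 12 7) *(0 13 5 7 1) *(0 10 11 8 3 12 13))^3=((0 13 5 7)(1 10 11 8 3 12))^3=(0 7 5 13)(1 8)(3 10)(11 12)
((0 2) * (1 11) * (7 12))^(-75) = (0 2)(1 11)(7 12)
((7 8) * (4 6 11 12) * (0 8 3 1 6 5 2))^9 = (0 5 12 6 3 8 2 4 11 1 7)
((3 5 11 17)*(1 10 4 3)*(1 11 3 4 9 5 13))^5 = ((1 10 9 5 3 13)(11 17))^5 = (1 13 3 5 9 10)(11 17)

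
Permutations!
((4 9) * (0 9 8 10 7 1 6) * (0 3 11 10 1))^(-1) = (0 7 10 11 3 6 1 8 4 9)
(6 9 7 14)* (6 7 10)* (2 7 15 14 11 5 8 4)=(2 7 11 5 8 4)(6 9 10)(14 15)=[0, 1, 7, 3, 2, 8, 9, 11, 4, 10, 6, 5, 12, 13, 15, 14]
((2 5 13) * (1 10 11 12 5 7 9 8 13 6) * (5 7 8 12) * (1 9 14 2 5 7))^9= ((1 10 11 7 14 2 8 13 5 6 9 12))^9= (1 6 8 7)(2 11 12 5)(9 13 14 10)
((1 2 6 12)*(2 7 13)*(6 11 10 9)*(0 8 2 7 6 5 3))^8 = ((0 8 2 11 10 9 5 3)(1 6 12)(7 13))^8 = (13)(1 12 6)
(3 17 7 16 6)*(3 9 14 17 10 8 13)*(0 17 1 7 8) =(0 17 8 13 3 10)(1 7 16 6 9 14) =[17, 7, 2, 10, 4, 5, 9, 16, 13, 14, 0, 11, 12, 3, 1, 15, 6, 8]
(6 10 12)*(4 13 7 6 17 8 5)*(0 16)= (0 16)(4 13 7 6 10 12 17 8 5)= [16, 1, 2, 3, 13, 4, 10, 6, 5, 9, 12, 11, 17, 7, 14, 15, 0, 8]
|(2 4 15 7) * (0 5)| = |(0 5)(2 4 15 7)| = 4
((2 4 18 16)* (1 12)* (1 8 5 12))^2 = ((2 4 18 16)(5 12 8))^2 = (2 18)(4 16)(5 8 12)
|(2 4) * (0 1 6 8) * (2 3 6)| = 7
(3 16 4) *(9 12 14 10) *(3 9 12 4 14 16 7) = (3 7)(4 9)(10 12 16 14) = [0, 1, 2, 7, 9, 5, 6, 3, 8, 4, 12, 11, 16, 13, 10, 15, 14]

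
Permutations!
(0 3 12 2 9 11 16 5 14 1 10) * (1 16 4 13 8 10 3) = (0 1 3 12 2 9 11 4 13 8 10)(5 14 16) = [1, 3, 9, 12, 13, 14, 6, 7, 10, 11, 0, 4, 2, 8, 16, 15, 5]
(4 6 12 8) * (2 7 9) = (2 7 9)(4 6 12 8) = [0, 1, 7, 3, 6, 5, 12, 9, 4, 2, 10, 11, 8]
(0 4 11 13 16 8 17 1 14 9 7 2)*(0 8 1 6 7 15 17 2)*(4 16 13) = (0 16 1 14 9 15 17 6 7)(2 8)(4 11) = [16, 14, 8, 3, 11, 5, 7, 0, 2, 15, 10, 4, 12, 13, 9, 17, 1, 6]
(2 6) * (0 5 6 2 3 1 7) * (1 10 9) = (0 5 6 3 10 9 1 7) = [5, 7, 2, 10, 4, 6, 3, 0, 8, 1, 9]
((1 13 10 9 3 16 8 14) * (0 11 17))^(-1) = ((0 11 17)(1 13 10 9 3 16 8 14))^(-1) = (0 17 11)(1 14 8 16 3 9 10 13)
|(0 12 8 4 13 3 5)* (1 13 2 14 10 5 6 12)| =|(0 1 13 3 6 12 8 4 2 14 10 5)| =12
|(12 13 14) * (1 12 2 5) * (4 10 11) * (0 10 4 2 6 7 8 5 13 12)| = 11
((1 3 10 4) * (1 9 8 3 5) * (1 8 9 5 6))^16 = ((1 6)(3 10 4 5 8))^16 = (3 10 4 5 8)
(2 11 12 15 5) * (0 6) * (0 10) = [6, 1, 11, 3, 4, 2, 10, 7, 8, 9, 0, 12, 15, 13, 14, 5] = (0 6 10)(2 11 12 15 5)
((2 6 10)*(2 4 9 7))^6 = ((2 6 10 4 9 7))^6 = (10)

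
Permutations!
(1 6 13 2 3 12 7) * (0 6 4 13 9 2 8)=(0 6 9 2 3 12 7 1 4 13 8)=[6, 4, 3, 12, 13, 5, 9, 1, 0, 2, 10, 11, 7, 8]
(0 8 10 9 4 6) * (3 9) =[8, 1, 2, 9, 6, 5, 0, 7, 10, 4, 3] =(0 8 10 3 9 4 6)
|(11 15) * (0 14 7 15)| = |(0 14 7 15 11)| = 5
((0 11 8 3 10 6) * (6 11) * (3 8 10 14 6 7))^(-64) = ((0 7 3 14 6)(10 11))^(-64) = (0 7 3 14 6)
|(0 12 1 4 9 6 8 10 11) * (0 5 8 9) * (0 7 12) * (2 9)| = 12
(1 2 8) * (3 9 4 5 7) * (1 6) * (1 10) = [0, 2, 8, 9, 5, 7, 10, 3, 6, 4, 1] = (1 2 8 6 10)(3 9 4 5 7)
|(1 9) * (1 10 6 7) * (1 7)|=4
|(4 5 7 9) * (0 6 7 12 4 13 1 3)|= 21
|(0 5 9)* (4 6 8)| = |(0 5 9)(4 6 8)| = 3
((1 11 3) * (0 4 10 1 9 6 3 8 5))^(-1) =((0 4 10 1 11 8 5)(3 9 6))^(-1) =(0 5 8 11 1 10 4)(3 6 9)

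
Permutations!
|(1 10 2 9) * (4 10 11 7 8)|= 8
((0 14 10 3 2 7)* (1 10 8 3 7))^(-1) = (0 7 10 1 2 3 8 14)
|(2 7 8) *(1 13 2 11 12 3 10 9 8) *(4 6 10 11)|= |(1 13 2 7)(3 11 12)(4 6 10 9 8)|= 60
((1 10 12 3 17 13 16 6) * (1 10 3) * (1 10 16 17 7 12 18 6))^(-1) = ((1 3 7 12 10 18 6 16)(13 17))^(-1) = (1 16 6 18 10 12 7 3)(13 17)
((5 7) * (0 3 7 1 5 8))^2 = ((0 3 7 8)(1 5))^2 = (0 7)(3 8)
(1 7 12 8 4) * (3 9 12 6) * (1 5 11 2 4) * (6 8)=(1 7 8)(2 4 5 11)(3 9 12 6)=[0, 7, 4, 9, 5, 11, 3, 8, 1, 12, 10, 2, 6]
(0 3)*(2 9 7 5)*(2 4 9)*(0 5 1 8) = (0 3 5 4 9 7 1 8) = [3, 8, 2, 5, 9, 4, 6, 1, 0, 7]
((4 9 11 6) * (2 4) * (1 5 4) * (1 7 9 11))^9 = (1 5 4 11 6 2 7 9)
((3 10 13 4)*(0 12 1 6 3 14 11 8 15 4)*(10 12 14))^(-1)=((0 14 11 8 15 4 10 13)(1 6 3 12))^(-1)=(0 13 10 4 15 8 11 14)(1 12 3 6)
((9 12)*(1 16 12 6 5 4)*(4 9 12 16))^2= (16)(5 6 9)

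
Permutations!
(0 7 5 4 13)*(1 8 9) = (0 7 5 4 13)(1 8 9) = [7, 8, 2, 3, 13, 4, 6, 5, 9, 1, 10, 11, 12, 0]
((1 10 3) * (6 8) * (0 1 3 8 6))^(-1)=(0 8 10 1)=((0 1 10 8))^(-1)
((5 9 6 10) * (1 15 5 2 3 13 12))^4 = (1 6 13 5 2)(3 15 10 12 9)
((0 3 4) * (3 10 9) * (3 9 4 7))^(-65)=(0 10 4)(3 7)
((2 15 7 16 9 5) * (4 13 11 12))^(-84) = ((2 15 7 16 9 5)(4 13 11 12))^(-84) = (16)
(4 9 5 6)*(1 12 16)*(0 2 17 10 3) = (0 2 17 10 3)(1 12 16)(4 9 5 6) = [2, 12, 17, 0, 9, 6, 4, 7, 8, 5, 3, 11, 16, 13, 14, 15, 1, 10]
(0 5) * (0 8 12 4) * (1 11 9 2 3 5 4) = (0 4)(1 11 9 2 3 5 8 12) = [4, 11, 3, 5, 0, 8, 6, 7, 12, 2, 10, 9, 1]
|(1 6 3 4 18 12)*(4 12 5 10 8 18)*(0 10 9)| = 12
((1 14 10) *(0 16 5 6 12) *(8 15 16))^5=(0 6 16 8 12 5 15)(1 10 14)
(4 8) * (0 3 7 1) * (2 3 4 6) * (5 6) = (0 4 8 5 6 2 3 7 1) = [4, 0, 3, 7, 8, 6, 2, 1, 5]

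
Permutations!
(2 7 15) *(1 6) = (1 6)(2 7 15) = [0, 6, 7, 3, 4, 5, 1, 15, 8, 9, 10, 11, 12, 13, 14, 2]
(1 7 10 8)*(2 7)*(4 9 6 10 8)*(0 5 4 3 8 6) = (0 5 4 9)(1 2 7 6 10 3 8) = [5, 2, 7, 8, 9, 4, 10, 6, 1, 0, 3]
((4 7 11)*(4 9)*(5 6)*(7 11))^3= (11)(5 6)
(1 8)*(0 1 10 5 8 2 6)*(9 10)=(0 1 2 6)(5 8 9 10)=[1, 2, 6, 3, 4, 8, 0, 7, 9, 10, 5]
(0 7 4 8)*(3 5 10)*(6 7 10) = (0 10 3 5 6 7 4 8) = [10, 1, 2, 5, 8, 6, 7, 4, 0, 9, 3]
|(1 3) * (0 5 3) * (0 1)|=3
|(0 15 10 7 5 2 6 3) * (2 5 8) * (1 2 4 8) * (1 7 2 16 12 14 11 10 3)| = 24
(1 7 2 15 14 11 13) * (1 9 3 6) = (1 7 2 15 14 11 13 9 3 6) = [0, 7, 15, 6, 4, 5, 1, 2, 8, 3, 10, 13, 12, 9, 11, 14]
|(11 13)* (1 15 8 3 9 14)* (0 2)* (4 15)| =|(0 2)(1 4 15 8 3 9 14)(11 13)| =14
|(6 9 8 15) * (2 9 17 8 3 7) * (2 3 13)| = 12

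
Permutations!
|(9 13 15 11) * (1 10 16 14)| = |(1 10 16 14)(9 13 15 11)| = 4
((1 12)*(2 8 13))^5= ((1 12)(2 8 13))^5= (1 12)(2 13 8)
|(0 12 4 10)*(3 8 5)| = |(0 12 4 10)(3 8 5)| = 12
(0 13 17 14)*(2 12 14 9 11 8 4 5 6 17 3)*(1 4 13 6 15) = [6, 4, 12, 2, 5, 15, 17, 7, 13, 11, 10, 8, 14, 3, 0, 1, 16, 9] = (0 6 17 9 11 8 13 3 2 12 14)(1 4 5 15)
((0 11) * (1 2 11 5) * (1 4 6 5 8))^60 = ((0 8 1 2 11)(4 6 5))^60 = (11)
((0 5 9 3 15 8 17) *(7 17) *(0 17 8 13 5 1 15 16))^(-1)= (17)(0 16 3 9 5 13 15 1)(7 8)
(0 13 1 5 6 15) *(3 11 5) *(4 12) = (0 13 1 3 11 5 6 15)(4 12) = [13, 3, 2, 11, 12, 6, 15, 7, 8, 9, 10, 5, 4, 1, 14, 0]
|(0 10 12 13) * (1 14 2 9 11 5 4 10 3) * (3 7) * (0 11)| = 42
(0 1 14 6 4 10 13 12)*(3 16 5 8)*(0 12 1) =(1 14 6 4 10 13)(3 16 5 8) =[0, 14, 2, 16, 10, 8, 4, 7, 3, 9, 13, 11, 12, 1, 6, 15, 5]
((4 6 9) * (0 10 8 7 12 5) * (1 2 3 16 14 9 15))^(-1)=(0 5 12 7 8 10)(1 15 6 4 9 14 16 3 2)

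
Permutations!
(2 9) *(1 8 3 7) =(1 8 3 7)(2 9) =[0, 8, 9, 7, 4, 5, 6, 1, 3, 2]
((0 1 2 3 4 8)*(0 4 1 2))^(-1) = ((0 2 3 1)(4 8))^(-1) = (0 1 3 2)(4 8)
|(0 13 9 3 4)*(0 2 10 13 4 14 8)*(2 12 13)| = |(0 4 12 13 9 3 14 8)(2 10)| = 8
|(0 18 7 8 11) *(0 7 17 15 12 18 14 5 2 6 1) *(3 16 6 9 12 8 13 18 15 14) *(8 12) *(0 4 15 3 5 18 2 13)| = 168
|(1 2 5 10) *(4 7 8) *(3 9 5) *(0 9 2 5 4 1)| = 8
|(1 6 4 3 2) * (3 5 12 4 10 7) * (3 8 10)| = 12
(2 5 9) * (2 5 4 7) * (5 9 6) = [0, 1, 4, 3, 7, 6, 5, 2, 8, 9] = (9)(2 4 7)(5 6)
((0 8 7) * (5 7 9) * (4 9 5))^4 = (9)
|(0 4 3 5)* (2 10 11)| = 12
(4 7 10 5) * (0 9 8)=(0 9 8)(4 7 10 5)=[9, 1, 2, 3, 7, 4, 6, 10, 0, 8, 5]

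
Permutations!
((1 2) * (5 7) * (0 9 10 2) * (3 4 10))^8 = (0 9 3 4 10 2 1)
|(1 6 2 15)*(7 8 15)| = 6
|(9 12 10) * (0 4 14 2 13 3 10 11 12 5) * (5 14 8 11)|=|(0 4 8 11 12 5)(2 13 3 10 9 14)|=6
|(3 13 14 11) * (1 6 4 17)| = |(1 6 4 17)(3 13 14 11)| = 4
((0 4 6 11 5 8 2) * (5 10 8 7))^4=((0 4 6 11 10 8 2)(5 7))^4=(0 10 4 8 6 2 11)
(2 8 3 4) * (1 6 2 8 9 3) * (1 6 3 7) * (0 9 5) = (0 9 7 1 3 4 8 6 2 5) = [9, 3, 5, 4, 8, 0, 2, 1, 6, 7]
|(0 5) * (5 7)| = 3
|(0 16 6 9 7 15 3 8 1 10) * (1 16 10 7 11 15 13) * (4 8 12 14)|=|(0 10)(1 7 13)(3 12 14 4 8 16 6 9 11 15)|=30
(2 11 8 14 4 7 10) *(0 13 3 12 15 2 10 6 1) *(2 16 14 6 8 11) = (0 13 3 12 15 16 14 4 7 8 6 1) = [13, 0, 2, 12, 7, 5, 1, 8, 6, 9, 10, 11, 15, 3, 4, 16, 14]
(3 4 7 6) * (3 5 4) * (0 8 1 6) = (0 8 1 6 5 4 7) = [8, 6, 2, 3, 7, 4, 5, 0, 1]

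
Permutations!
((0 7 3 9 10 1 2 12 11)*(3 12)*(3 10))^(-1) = ((0 7 12 11)(1 2 10)(3 9))^(-1) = (0 11 12 7)(1 10 2)(3 9)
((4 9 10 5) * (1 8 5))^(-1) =(1 10 9 4 5 8)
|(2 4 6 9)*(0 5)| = |(0 5)(2 4 6 9)| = 4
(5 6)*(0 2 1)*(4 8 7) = (0 2 1)(4 8 7)(5 6) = [2, 0, 1, 3, 8, 6, 5, 4, 7]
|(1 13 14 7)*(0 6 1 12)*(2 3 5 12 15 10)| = 12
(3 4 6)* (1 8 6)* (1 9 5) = [0, 8, 2, 4, 9, 1, 3, 7, 6, 5] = (1 8 6 3 4 9 5)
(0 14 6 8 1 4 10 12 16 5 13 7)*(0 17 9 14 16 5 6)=[16, 4, 2, 3, 10, 13, 8, 17, 1, 14, 12, 11, 5, 7, 0, 15, 6, 9]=(0 16 6 8 1 4 10 12 5 13 7 17 9 14)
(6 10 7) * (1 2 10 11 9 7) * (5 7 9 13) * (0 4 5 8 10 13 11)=(0 4 5 7 6)(1 2 13 8 10)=[4, 2, 13, 3, 5, 7, 0, 6, 10, 9, 1, 11, 12, 8]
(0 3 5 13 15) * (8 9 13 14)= (0 3 5 14 8 9 13 15)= [3, 1, 2, 5, 4, 14, 6, 7, 9, 13, 10, 11, 12, 15, 8, 0]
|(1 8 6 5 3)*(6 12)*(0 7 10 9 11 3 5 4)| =|(0 7 10 9 11 3 1 8 12 6 4)| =11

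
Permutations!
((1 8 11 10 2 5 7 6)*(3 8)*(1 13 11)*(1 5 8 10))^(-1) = ((1 3 10 2 8 5 7 6 13 11))^(-1) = (1 11 13 6 7 5 8 2 10 3)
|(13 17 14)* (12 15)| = 6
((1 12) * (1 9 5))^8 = (12)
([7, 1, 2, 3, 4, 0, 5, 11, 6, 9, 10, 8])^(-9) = (0 8)(5 11)(6 7)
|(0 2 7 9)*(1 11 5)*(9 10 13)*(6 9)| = 21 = |(0 2 7 10 13 6 9)(1 11 5)|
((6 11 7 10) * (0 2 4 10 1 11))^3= (11)(0 10 2 6 4)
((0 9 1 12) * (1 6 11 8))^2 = (0 6 8 12 9 11 1) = ((0 9 6 11 8 1 12))^2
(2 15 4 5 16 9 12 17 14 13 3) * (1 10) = (1 10)(2 15 4 5 16 9 12 17 14 13 3) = [0, 10, 15, 2, 5, 16, 6, 7, 8, 12, 1, 11, 17, 3, 13, 4, 9, 14]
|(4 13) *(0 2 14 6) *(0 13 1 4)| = |(0 2 14 6 13)(1 4)| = 10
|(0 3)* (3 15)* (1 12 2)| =3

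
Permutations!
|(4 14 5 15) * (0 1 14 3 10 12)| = |(0 1 14 5 15 4 3 10 12)| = 9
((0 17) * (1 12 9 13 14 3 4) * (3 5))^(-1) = (0 17)(1 4 3 5 14 13 9 12)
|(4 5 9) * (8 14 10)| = 3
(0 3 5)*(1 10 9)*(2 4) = (0 3 5)(1 10 9)(2 4) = [3, 10, 4, 5, 2, 0, 6, 7, 8, 1, 9]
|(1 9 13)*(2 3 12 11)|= |(1 9 13)(2 3 12 11)|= 12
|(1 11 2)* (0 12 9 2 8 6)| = |(0 12 9 2 1 11 8 6)| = 8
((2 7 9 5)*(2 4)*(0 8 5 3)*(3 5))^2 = ((0 8 3)(2 7 9 5 4))^2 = (0 3 8)(2 9 4 7 5)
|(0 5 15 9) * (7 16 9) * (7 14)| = 7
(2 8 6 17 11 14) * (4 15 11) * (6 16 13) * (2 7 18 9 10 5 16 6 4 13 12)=(2 8 6 17 13 4 15 11 14 7 18 9 10 5 16 12)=[0, 1, 8, 3, 15, 16, 17, 18, 6, 10, 5, 14, 2, 4, 7, 11, 12, 13, 9]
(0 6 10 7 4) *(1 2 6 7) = (0 7 4)(1 2 6 10) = [7, 2, 6, 3, 0, 5, 10, 4, 8, 9, 1]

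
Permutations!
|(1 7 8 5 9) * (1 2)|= 6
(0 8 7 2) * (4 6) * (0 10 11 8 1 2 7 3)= (0 1 2 10 11 8 3)(4 6)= [1, 2, 10, 0, 6, 5, 4, 7, 3, 9, 11, 8]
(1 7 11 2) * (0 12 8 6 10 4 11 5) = [12, 7, 1, 3, 11, 0, 10, 5, 6, 9, 4, 2, 8] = (0 12 8 6 10 4 11 2 1 7 5)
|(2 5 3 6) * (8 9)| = |(2 5 3 6)(8 9)| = 4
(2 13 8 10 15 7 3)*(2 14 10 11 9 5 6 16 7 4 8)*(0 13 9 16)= [13, 1, 9, 14, 8, 6, 0, 3, 11, 5, 15, 16, 12, 2, 10, 4, 7]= (0 13 2 9 5 6)(3 14 10 15 4 8 11 16 7)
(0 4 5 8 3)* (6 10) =(0 4 5 8 3)(6 10) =[4, 1, 2, 0, 5, 8, 10, 7, 3, 9, 6]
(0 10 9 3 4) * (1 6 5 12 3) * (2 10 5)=(0 5 12 3 4)(1 6 2 10 9)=[5, 6, 10, 4, 0, 12, 2, 7, 8, 1, 9, 11, 3]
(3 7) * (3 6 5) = (3 7 6 5) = [0, 1, 2, 7, 4, 3, 5, 6]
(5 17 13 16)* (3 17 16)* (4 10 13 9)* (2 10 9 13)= (2 10)(3 17 13)(4 9)(5 16)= [0, 1, 10, 17, 9, 16, 6, 7, 8, 4, 2, 11, 12, 3, 14, 15, 5, 13]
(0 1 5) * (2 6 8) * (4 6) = [1, 5, 4, 3, 6, 0, 8, 7, 2] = (0 1 5)(2 4 6 8)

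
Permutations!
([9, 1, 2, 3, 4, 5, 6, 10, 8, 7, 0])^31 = (0 10 7 9)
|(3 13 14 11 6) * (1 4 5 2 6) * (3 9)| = |(1 4 5 2 6 9 3 13 14 11)| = 10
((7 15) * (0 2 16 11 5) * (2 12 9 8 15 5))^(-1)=(0 5 7 15 8 9 12)(2 11 16)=((0 12 9 8 15 7 5)(2 16 11))^(-1)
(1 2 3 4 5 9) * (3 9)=(1 2 9)(3 4 5)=[0, 2, 9, 4, 5, 3, 6, 7, 8, 1]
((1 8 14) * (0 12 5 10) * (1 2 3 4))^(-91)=(0 12 5 10)(1 4 3 2 14 8)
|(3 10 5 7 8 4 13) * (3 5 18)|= 15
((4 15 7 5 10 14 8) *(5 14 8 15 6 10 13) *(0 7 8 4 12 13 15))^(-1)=((0 7 14)(4 6 10)(5 15 8 12 13))^(-1)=(0 14 7)(4 10 6)(5 13 12 8 15)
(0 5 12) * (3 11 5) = (0 3 11 5 12) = [3, 1, 2, 11, 4, 12, 6, 7, 8, 9, 10, 5, 0]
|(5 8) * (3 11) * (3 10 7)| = 4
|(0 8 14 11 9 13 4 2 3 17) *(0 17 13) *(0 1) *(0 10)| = |(17)(0 8 14 11 9 1 10)(2 3 13 4)| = 28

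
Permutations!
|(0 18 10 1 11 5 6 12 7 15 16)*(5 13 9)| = 13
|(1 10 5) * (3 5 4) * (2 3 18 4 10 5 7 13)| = |(1 5)(2 3 7 13)(4 18)| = 4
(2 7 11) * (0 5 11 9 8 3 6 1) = (0 5 11 2 7 9 8 3 6 1) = [5, 0, 7, 6, 4, 11, 1, 9, 3, 8, 10, 2]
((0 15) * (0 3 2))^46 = (0 3)(2 15)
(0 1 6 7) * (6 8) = (0 1 8 6 7) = [1, 8, 2, 3, 4, 5, 7, 0, 6]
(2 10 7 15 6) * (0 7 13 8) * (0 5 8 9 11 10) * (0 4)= [7, 1, 4, 3, 0, 8, 2, 15, 5, 11, 13, 10, 12, 9, 14, 6]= (0 7 15 6 2 4)(5 8)(9 11 10 13)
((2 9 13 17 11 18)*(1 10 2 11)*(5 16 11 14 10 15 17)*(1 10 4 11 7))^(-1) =(1 7 16 5 13 9 2 10 17 15)(4 14 18 11)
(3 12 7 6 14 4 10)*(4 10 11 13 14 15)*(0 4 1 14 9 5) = (0 4 11 13 9 5)(1 14 10 3 12 7 6 15) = [4, 14, 2, 12, 11, 0, 15, 6, 8, 5, 3, 13, 7, 9, 10, 1]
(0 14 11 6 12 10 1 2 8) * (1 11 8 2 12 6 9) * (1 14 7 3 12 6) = (0 7 3 12 10 11 9 14 8)(1 6) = [7, 6, 2, 12, 4, 5, 1, 3, 0, 14, 11, 9, 10, 13, 8]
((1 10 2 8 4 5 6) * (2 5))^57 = ((1 10 5 6)(2 8 4))^57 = (1 10 5 6)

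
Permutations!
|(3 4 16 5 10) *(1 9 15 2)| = |(1 9 15 2)(3 4 16 5 10)| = 20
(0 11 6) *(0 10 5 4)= (0 11 6 10 5 4)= [11, 1, 2, 3, 0, 4, 10, 7, 8, 9, 5, 6]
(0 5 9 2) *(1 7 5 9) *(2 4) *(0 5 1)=(0 9 4 2 5)(1 7)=[9, 7, 5, 3, 2, 0, 6, 1, 8, 4]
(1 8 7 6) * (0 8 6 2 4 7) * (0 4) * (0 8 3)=(0 3)(1 6)(2 8 4 7)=[3, 6, 8, 0, 7, 5, 1, 2, 4]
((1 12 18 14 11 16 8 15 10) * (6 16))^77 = (1 8 11 12 15 6 18 10 16 14)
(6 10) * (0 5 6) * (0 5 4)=(0 4)(5 6 10)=[4, 1, 2, 3, 0, 6, 10, 7, 8, 9, 5]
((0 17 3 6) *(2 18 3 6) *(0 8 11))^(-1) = (0 11 8 6 17)(2 3 18)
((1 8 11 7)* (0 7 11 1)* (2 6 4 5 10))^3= (11)(0 7)(1 8)(2 5 6 10 4)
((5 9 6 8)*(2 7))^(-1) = ((2 7)(5 9 6 8))^(-1) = (2 7)(5 8 6 9)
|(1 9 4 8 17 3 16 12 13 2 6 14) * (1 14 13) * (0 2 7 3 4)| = 30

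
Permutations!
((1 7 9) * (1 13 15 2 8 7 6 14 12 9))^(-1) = ((1 6 14 12 9 13 15 2 8 7))^(-1) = (1 7 8 2 15 13 9 12 14 6)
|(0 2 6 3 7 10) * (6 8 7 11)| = |(0 2 8 7 10)(3 11 6)| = 15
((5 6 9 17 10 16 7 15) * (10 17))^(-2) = ((17)(5 6 9 10 16 7 15))^(-2) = (17)(5 7 10 6 15 16 9)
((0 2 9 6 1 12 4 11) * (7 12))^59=((0 2 9 6 1 7 12 4 11))^59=(0 7 2 12 9 4 6 11 1)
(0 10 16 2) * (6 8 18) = [10, 1, 0, 3, 4, 5, 8, 7, 18, 9, 16, 11, 12, 13, 14, 15, 2, 17, 6] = (0 10 16 2)(6 8 18)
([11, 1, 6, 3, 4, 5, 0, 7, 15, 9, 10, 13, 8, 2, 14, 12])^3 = (15)(0 2 11 6 13)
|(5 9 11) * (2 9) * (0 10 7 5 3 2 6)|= 20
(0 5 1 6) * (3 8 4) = (0 5 1 6)(3 8 4) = [5, 6, 2, 8, 3, 1, 0, 7, 4]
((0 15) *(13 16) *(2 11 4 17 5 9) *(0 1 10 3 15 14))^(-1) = ((0 14)(1 10 3 15)(2 11 4 17 5 9)(13 16))^(-1) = (0 14)(1 15 3 10)(2 9 5 17 4 11)(13 16)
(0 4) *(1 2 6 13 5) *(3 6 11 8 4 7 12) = (0 7 12 3 6 13 5 1 2 11 8 4) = [7, 2, 11, 6, 0, 1, 13, 12, 4, 9, 10, 8, 3, 5]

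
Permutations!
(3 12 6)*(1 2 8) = (1 2 8)(3 12 6) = [0, 2, 8, 12, 4, 5, 3, 7, 1, 9, 10, 11, 6]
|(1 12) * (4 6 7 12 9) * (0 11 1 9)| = 15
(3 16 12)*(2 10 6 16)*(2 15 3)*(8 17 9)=[0, 1, 10, 15, 4, 5, 16, 7, 17, 8, 6, 11, 2, 13, 14, 3, 12, 9]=(2 10 6 16 12)(3 15)(8 17 9)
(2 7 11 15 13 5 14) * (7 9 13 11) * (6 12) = (2 9 13 5 14)(6 12)(11 15) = [0, 1, 9, 3, 4, 14, 12, 7, 8, 13, 10, 15, 6, 5, 2, 11]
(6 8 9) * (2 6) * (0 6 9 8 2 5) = (0 6 2 9 5) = [6, 1, 9, 3, 4, 0, 2, 7, 8, 5]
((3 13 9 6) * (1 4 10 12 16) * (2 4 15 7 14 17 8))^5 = (1 8 16 17 12 14 10 7 4 15 2)(3 13 9 6)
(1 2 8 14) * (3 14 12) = [0, 2, 8, 14, 4, 5, 6, 7, 12, 9, 10, 11, 3, 13, 1] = (1 2 8 12 3 14)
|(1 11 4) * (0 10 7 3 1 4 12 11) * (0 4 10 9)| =10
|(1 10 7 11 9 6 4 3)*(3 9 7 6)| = |(1 10 6 4 9 3)(7 11)| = 6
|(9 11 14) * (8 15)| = 6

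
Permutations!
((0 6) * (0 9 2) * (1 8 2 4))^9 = (0 9 1 2 6 4 8)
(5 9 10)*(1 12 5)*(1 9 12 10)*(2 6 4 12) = (1 10 9)(2 6 4 12 5) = [0, 10, 6, 3, 12, 2, 4, 7, 8, 1, 9, 11, 5]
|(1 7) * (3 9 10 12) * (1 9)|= 6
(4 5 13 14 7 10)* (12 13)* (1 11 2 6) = (1 11 2 6)(4 5 12 13 14 7 10) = [0, 11, 6, 3, 5, 12, 1, 10, 8, 9, 4, 2, 13, 14, 7]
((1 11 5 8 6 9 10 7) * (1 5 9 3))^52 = (1 6 5 10 11 3 8 7 9) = ((1 11 9 10 7 5 8 6 3))^52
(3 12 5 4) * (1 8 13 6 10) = (1 8 13 6 10)(3 12 5 4) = [0, 8, 2, 12, 3, 4, 10, 7, 13, 9, 1, 11, 5, 6]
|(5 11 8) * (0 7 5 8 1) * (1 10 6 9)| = 8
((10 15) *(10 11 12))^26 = ((10 15 11 12))^26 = (10 11)(12 15)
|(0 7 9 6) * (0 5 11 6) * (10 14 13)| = 3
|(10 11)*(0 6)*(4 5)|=|(0 6)(4 5)(10 11)|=2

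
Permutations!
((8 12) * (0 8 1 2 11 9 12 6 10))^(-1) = (0 10 6 8)(1 12 9 11 2)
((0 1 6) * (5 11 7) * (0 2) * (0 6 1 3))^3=(11)(0 3)(2 6)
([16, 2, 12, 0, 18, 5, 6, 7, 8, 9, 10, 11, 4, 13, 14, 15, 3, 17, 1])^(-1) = [3, 18, 1, 16, 12, 5, 6, 7, 8, 9, 10, 11, 2, 13, 14, 15, 0, 17, 4]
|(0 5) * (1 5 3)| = 4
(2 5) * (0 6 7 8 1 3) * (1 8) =(8)(0 6 7 1 3)(2 5) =[6, 3, 5, 0, 4, 2, 7, 1, 8]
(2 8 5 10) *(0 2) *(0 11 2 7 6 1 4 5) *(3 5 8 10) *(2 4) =[7, 2, 10, 5, 8, 3, 1, 6, 0, 9, 11, 4] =(0 7 6 1 2 10 11 4 8)(3 5)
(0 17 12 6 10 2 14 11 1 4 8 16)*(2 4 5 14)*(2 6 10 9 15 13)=(0 17 12 10 4 8 16)(1 5 14 11)(2 6 9 15 13)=[17, 5, 6, 3, 8, 14, 9, 7, 16, 15, 4, 1, 10, 2, 11, 13, 0, 12]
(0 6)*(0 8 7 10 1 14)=(0 6 8 7 10 1 14)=[6, 14, 2, 3, 4, 5, 8, 10, 7, 9, 1, 11, 12, 13, 0]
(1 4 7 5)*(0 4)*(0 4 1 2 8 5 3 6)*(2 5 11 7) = [1, 4, 8, 6, 2, 5, 0, 3, 11, 9, 10, 7] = (0 1 4 2 8 11 7 3 6)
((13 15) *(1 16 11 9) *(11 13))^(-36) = (16)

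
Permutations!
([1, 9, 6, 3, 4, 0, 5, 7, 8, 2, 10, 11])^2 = (11)(0 9 6)(1 2 5)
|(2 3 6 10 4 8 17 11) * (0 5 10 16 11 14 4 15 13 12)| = |(0 5 10 15 13 12)(2 3 6 16 11)(4 8 17 14)| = 60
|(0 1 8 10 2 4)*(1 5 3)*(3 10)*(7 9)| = |(0 5 10 2 4)(1 8 3)(7 9)| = 30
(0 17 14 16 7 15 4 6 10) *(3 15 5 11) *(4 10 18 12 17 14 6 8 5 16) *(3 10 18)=(0 14 4 8 5 11 10)(3 15 18 12 17 6)(7 16)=[14, 1, 2, 15, 8, 11, 3, 16, 5, 9, 0, 10, 17, 13, 4, 18, 7, 6, 12]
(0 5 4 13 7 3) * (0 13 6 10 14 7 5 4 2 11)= [4, 1, 11, 13, 6, 2, 10, 3, 8, 9, 14, 0, 12, 5, 7]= (0 4 6 10 14 7 3 13 5 2 11)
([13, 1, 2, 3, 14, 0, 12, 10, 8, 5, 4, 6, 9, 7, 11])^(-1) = [5, 1, 2, 3, 10, 9, 11, 13, 8, 12, 7, 14, 6, 0, 4]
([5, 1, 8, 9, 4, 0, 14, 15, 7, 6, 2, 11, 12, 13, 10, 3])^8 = (2 10 14 6 9 3 15 7 8)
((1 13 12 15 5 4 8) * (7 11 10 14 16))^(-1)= (1 8 4 5 15 12 13)(7 16 14 10 11)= ((1 13 12 15 5 4 8)(7 11 10 14 16))^(-1)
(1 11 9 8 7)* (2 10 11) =(1 2 10 11 9 8 7) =[0, 2, 10, 3, 4, 5, 6, 1, 7, 8, 11, 9]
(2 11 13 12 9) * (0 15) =(0 15)(2 11 13 12 9) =[15, 1, 11, 3, 4, 5, 6, 7, 8, 2, 10, 13, 9, 12, 14, 0]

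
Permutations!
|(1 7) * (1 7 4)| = 2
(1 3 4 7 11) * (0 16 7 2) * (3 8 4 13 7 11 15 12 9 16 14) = (0 14 3 13 7 15 12 9 16 11 1 8 4 2) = [14, 8, 0, 13, 2, 5, 6, 15, 4, 16, 10, 1, 9, 7, 3, 12, 11]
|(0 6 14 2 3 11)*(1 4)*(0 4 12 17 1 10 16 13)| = |(0 6 14 2 3 11 4 10 16 13)(1 12 17)| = 30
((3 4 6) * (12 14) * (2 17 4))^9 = (2 3 6 4 17)(12 14)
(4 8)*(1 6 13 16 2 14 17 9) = (1 6 13 16 2 14 17 9)(4 8) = [0, 6, 14, 3, 8, 5, 13, 7, 4, 1, 10, 11, 12, 16, 17, 15, 2, 9]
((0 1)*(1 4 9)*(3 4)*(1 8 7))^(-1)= (0 1 7 8 9 4 3)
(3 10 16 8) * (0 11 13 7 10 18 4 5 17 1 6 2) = [11, 6, 0, 18, 5, 17, 2, 10, 3, 9, 16, 13, 12, 7, 14, 15, 8, 1, 4] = (0 11 13 7 10 16 8 3 18 4 5 17 1 6 2)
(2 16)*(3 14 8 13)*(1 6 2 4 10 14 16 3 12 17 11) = [0, 6, 3, 16, 10, 5, 2, 7, 13, 9, 14, 1, 17, 12, 8, 15, 4, 11] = (1 6 2 3 16 4 10 14 8 13 12 17 11)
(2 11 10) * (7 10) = (2 11 7 10) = [0, 1, 11, 3, 4, 5, 6, 10, 8, 9, 2, 7]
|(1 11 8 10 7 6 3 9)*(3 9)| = |(1 11 8 10 7 6 9)| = 7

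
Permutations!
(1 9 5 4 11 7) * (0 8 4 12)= (0 8 4 11 7 1 9 5 12)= [8, 9, 2, 3, 11, 12, 6, 1, 4, 5, 10, 7, 0]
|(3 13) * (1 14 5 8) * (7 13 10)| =4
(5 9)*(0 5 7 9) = (0 5)(7 9) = [5, 1, 2, 3, 4, 0, 6, 9, 8, 7]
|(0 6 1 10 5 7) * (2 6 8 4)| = |(0 8 4 2 6 1 10 5 7)| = 9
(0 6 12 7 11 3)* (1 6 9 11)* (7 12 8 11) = (12)(0 9 7 1 6 8 11 3) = [9, 6, 2, 0, 4, 5, 8, 1, 11, 7, 10, 3, 12]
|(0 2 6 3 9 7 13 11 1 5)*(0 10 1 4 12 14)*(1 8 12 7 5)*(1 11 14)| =15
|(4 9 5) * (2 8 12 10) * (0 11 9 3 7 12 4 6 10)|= 12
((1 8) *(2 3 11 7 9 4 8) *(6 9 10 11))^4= (1 9 2 4 3 8 6)(7 10 11)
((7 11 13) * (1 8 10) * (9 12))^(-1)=((1 8 10)(7 11 13)(9 12))^(-1)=(1 10 8)(7 13 11)(9 12)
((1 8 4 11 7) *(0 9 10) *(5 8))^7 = ((0 9 10)(1 5 8 4 11 7))^7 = (0 9 10)(1 5 8 4 11 7)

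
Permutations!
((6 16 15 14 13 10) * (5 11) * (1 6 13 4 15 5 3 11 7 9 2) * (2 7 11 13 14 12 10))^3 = (1 5 13 6 11 2 16 3)(4 10 15 14 12)(7 9)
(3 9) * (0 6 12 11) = (0 6 12 11)(3 9) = [6, 1, 2, 9, 4, 5, 12, 7, 8, 3, 10, 0, 11]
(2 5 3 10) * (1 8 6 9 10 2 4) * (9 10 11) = (1 8 6 10 4)(2 5 3)(9 11) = [0, 8, 5, 2, 1, 3, 10, 7, 6, 11, 4, 9]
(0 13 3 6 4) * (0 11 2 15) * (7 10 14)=(0 13 3 6 4 11 2 15)(7 10 14)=[13, 1, 15, 6, 11, 5, 4, 10, 8, 9, 14, 2, 12, 3, 7, 0]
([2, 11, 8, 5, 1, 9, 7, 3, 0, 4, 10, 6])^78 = (1 9 3 6)(4 5 7 11)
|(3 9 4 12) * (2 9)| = |(2 9 4 12 3)| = 5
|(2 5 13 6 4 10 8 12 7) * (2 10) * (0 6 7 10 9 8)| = |(0 6 4 2 5 13 7 9 8 12 10)| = 11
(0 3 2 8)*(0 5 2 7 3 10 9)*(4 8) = (0 10 9)(2 4 8 5)(3 7) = [10, 1, 4, 7, 8, 2, 6, 3, 5, 0, 9]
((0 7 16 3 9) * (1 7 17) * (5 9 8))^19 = ((0 17 1 7 16 3 8 5 9))^19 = (0 17 1 7 16 3 8 5 9)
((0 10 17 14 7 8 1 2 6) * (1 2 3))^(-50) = (0 2 7 17)(6 8 14 10)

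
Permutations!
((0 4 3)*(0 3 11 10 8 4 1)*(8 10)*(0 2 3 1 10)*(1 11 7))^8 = ((0 10)(1 2 3 11 8 4 7))^8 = (1 2 3 11 8 4 7)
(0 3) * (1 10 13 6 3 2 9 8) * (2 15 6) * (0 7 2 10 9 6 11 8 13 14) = (0 15 11 8 1 9 13 10 14)(2 6 3 7) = [15, 9, 6, 7, 4, 5, 3, 2, 1, 13, 14, 8, 12, 10, 0, 11]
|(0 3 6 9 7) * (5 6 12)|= 7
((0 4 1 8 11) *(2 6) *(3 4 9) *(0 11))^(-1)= (11)(0 8 1 4 3 9)(2 6)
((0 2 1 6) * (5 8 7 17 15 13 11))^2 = ((0 2 1 6)(5 8 7 17 15 13 11))^2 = (0 1)(2 6)(5 7 15 11 8 17 13)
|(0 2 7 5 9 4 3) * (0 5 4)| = 7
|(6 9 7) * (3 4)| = |(3 4)(6 9 7)| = 6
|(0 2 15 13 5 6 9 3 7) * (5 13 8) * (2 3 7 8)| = |(0 3 8 5 6 9 7)(2 15)| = 14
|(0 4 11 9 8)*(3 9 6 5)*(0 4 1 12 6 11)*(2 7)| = 18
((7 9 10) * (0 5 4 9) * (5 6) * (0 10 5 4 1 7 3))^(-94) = (0 1 6 7 4 10 9 3 5)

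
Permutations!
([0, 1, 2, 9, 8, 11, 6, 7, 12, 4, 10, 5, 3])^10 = (12)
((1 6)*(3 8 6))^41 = (1 3 8 6)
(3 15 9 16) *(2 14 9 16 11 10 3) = (2 14 9 11 10 3 15 16) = [0, 1, 14, 15, 4, 5, 6, 7, 8, 11, 3, 10, 12, 13, 9, 16, 2]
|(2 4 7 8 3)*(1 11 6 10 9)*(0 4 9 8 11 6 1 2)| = |(0 4 7 11 1 6 10 8 3)(2 9)| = 18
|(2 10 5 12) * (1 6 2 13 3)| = 8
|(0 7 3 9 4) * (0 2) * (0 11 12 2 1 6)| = |(0 7 3 9 4 1 6)(2 11 12)| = 21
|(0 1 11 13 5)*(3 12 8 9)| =20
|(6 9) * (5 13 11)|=6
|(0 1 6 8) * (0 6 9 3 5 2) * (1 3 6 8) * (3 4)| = 15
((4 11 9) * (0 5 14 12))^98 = ((0 5 14 12)(4 11 9))^98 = (0 14)(4 9 11)(5 12)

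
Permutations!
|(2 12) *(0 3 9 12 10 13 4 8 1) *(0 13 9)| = |(0 3)(1 13 4 8)(2 10 9 12)| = 4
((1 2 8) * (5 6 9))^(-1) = (1 8 2)(5 9 6)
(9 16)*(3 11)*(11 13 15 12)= (3 13 15 12 11)(9 16)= [0, 1, 2, 13, 4, 5, 6, 7, 8, 16, 10, 3, 11, 15, 14, 12, 9]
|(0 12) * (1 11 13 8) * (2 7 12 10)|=20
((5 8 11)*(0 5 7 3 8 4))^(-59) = (0 5 4)(3 8 11 7)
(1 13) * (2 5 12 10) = (1 13)(2 5 12 10) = [0, 13, 5, 3, 4, 12, 6, 7, 8, 9, 2, 11, 10, 1]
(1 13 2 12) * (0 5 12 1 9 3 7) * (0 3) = (0 5 12 9)(1 13 2)(3 7) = [5, 13, 1, 7, 4, 12, 6, 3, 8, 0, 10, 11, 9, 2]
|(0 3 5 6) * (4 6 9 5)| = |(0 3 4 6)(5 9)| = 4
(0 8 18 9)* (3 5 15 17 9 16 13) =(0 8 18 16 13 3 5 15 17 9) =[8, 1, 2, 5, 4, 15, 6, 7, 18, 0, 10, 11, 12, 3, 14, 17, 13, 9, 16]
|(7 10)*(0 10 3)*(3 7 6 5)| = |(0 10 6 5 3)| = 5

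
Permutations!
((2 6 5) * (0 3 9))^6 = (9)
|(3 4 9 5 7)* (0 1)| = |(0 1)(3 4 9 5 7)| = 10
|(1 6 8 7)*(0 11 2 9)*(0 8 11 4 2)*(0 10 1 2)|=4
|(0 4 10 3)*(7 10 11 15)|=7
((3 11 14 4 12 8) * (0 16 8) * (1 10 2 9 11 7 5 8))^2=(0 1 2 11 4)(3 5)(7 8)(9 14 12 16 10)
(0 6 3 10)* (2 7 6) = (0 2 7 6 3 10) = [2, 1, 7, 10, 4, 5, 3, 6, 8, 9, 0]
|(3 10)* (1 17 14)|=6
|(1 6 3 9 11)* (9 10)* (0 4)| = |(0 4)(1 6 3 10 9 11)| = 6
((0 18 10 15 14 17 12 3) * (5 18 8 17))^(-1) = (0 3 12 17 8)(5 14 15 10 18) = ((0 8 17 12 3)(5 18 10 15 14))^(-1)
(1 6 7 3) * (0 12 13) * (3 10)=[12, 6, 2, 1, 4, 5, 7, 10, 8, 9, 3, 11, 13, 0]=(0 12 13)(1 6 7 10 3)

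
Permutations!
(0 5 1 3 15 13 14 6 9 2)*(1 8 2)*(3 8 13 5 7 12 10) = (0 7 12 10 3 15 5 13 14 6 9 1 8 2) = [7, 8, 0, 15, 4, 13, 9, 12, 2, 1, 3, 11, 10, 14, 6, 5]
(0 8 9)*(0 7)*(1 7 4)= (0 8 9 4 1 7)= [8, 7, 2, 3, 1, 5, 6, 0, 9, 4]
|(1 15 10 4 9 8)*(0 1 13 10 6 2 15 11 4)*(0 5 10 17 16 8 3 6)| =|(0 1 11 4 9 3 6 2 15)(5 10)(8 13 17 16)| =36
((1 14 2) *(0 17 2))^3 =((0 17 2 1 14))^3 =(0 1 17 14 2)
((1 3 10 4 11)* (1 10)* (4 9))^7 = (1 3)(4 9 10 11)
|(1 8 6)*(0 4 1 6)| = |(0 4 1 8)| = 4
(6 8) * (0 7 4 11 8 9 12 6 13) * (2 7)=[2, 1, 7, 3, 11, 5, 9, 4, 13, 12, 10, 8, 6, 0]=(0 2 7 4 11 8 13)(6 9 12)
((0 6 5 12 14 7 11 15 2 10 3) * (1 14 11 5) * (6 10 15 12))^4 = ((0 10 3)(1 14 7 5 6)(2 15)(11 12))^4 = (15)(0 10 3)(1 6 5 7 14)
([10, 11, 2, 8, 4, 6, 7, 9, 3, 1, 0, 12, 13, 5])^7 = (0 10)(1 9 7 6 5 13 12 11)(3 8)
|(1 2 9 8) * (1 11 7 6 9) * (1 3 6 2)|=|(2 3 6 9 8 11 7)|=7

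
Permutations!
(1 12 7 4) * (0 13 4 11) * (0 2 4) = [13, 12, 4, 3, 1, 5, 6, 11, 8, 9, 10, 2, 7, 0] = (0 13)(1 12 7 11 2 4)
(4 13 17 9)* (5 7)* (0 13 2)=(0 13 17 9 4 2)(5 7)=[13, 1, 0, 3, 2, 7, 6, 5, 8, 4, 10, 11, 12, 17, 14, 15, 16, 9]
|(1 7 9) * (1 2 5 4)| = 6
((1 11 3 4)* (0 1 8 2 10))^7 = ((0 1 11 3 4 8 2 10))^7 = (0 10 2 8 4 3 11 1)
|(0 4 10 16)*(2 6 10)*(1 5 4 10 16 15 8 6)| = |(0 10 15 8 6 16)(1 5 4 2)| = 12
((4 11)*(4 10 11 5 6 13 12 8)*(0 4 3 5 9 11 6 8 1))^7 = (0 12 6 11 4 1 13 10 9)(3 5 8)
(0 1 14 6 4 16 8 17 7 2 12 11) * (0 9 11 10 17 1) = (1 14 6 4 16 8)(2 12 10 17 7)(9 11) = [0, 14, 12, 3, 16, 5, 4, 2, 1, 11, 17, 9, 10, 13, 6, 15, 8, 7]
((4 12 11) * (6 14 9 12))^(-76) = ((4 6 14 9 12 11))^(-76) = (4 14 12)(6 9 11)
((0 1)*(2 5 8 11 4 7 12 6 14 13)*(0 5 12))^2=((0 1 5 8 11 4 7)(2 12 6 14 13))^2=(0 5 11 7 1 8 4)(2 6 13 12 14)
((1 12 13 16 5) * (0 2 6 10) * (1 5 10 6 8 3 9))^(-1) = (0 10 16 13 12 1 9 3 8 2)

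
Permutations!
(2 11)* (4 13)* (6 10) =(2 11)(4 13)(6 10) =[0, 1, 11, 3, 13, 5, 10, 7, 8, 9, 6, 2, 12, 4]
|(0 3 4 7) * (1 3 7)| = |(0 7)(1 3 4)| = 6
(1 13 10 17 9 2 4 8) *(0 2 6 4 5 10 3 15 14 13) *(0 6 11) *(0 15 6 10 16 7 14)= (0 2 5 16 7 14 13 3 6 4 8 1 10 17 9 11 15)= [2, 10, 5, 6, 8, 16, 4, 14, 1, 11, 17, 15, 12, 3, 13, 0, 7, 9]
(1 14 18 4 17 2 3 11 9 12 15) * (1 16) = (1 14 18 4 17 2 3 11 9 12 15 16) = [0, 14, 3, 11, 17, 5, 6, 7, 8, 12, 10, 9, 15, 13, 18, 16, 1, 2, 4]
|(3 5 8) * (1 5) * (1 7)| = 5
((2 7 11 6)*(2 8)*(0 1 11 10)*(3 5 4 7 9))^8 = ((0 1 11 6 8 2 9 3 5 4 7 10))^8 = (0 5 8)(1 4 2)(3 6 10)(7 9 11)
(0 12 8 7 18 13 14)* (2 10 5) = [12, 1, 10, 3, 4, 2, 6, 18, 7, 9, 5, 11, 8, 14, 0, 15, 16, 17, 13] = (0 12 8 7 18 13 14)(2 10 5)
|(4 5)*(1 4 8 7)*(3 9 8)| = 7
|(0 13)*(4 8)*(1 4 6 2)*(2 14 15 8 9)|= 4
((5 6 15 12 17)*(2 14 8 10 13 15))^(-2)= (2 5 12 13 8)(6 17 15 10 14)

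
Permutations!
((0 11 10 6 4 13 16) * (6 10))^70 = ((0 11 6 4 13 16))^70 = (0 13 6)(4 11 16)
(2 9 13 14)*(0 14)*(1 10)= [14, 10, 9, 3, 4, 5, 6, 7, 8, 13, 1, 11, 12, 0, 2]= (0 14 2 9 13)(1 10)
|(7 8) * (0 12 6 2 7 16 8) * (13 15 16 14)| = 5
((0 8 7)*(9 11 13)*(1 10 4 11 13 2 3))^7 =((0 8 7)(1 10 4 11 2 3)(9 13))^7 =(0 8 7)(1 10 4 11 2 3)(9 13)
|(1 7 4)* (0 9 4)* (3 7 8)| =7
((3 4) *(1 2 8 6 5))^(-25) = ((1 2 8 6 5)(3 4))^(-25) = (8)(3 4)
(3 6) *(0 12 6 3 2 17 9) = (0 12 6 2 17 9) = [12, 1, 17, 3, 4, 5, 2, 7, 8, 0, 10, 11, 6, 13, 14, 15, 16, 9]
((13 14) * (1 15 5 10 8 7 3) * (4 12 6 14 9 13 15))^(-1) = (1 3 7 8 10 5 15 14 6 12 4)(9 13)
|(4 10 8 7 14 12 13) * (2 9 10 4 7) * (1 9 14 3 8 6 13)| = 11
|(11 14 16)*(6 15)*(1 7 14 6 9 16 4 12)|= |(1 7 14 4 12)(6 15 9 16 11)|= 5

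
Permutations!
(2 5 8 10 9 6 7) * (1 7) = (1 7 2 5 8 10 9 6) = [0, 7, 5, 3, 4, 8, 1, 2, 10, 6, 9]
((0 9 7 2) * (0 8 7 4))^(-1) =((0 9 4)(2 8 7))^(-1) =(0 4 9)(2 7 8)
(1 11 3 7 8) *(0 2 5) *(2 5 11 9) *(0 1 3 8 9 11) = (0 5 1 11 8 3 7 9 2) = [5, 11, 0, 7, 4, 1, 6, 9, 3, 2, 10, 8]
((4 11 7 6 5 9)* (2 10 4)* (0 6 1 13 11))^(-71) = (0 4 10 2 9 5 6)(1 13 11 7)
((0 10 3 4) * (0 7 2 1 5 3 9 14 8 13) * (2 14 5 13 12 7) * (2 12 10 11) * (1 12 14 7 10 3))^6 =(0 5 12)(1 10 11)(2 13 9)(3 14)(4 8)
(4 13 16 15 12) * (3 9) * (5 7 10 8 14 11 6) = (3 9)(4 13 16 15 12)(5 7 10 8 14 11 6) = [0, 1, 2, 9, 13, 7, 5, 10, 14, 3, 8, 6, 4, 16, 11, 12, 15]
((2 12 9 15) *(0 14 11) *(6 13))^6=(2 9)(12 15)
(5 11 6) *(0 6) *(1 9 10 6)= [1, 9, 2, 3, 4, 11, 5, 7, 8, 10, 6, 0]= (0 1 9 10 6 5 11)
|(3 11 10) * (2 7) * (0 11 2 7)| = |(0 11 10 3 2)| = 5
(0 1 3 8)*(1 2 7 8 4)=(0 2 7 8)(1 3 4)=[2, 3, 7, 4, 1, 5, 6, 8, 0]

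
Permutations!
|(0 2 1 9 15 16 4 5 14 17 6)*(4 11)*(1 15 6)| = |(0 2 15 16 11 4 5 14 17 1 9 6)| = 12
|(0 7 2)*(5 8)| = 6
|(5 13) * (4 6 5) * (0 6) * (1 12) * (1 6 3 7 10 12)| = |(0 3 7 10 12 6 5 13 4)| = 9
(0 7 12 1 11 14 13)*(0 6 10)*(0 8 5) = (0 7 12 1 11 14 13 6 10 8 5) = [7, 11, 2, 3, 4, 0, 10, 12, 5, 9, 8, 14, 1, 6, 13]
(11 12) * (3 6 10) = [0, 1, 2, 6, 4, 5, 10, 7, 8, 9, 3, 12, 11] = (3 6 10)(11 12)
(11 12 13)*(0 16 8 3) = (0 16 8 3)(11 12 13) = [16, 1, 2, 0, 4, 5, 6, 7, 3, 9, 10, 12, 13, 11, 14, 15, 8]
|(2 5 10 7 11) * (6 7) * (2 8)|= 7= |(2 5 10 6 7 11 8)|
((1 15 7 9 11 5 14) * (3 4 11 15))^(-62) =(1 5 4)(3 14 11)(7 9 15)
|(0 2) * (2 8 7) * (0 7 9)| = |(0 8 9)(2 7)| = 6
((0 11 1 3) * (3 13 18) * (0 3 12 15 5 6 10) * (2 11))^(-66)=((0 2 11 1 13 18 12 15 5 6 10))^(-66)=(18)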